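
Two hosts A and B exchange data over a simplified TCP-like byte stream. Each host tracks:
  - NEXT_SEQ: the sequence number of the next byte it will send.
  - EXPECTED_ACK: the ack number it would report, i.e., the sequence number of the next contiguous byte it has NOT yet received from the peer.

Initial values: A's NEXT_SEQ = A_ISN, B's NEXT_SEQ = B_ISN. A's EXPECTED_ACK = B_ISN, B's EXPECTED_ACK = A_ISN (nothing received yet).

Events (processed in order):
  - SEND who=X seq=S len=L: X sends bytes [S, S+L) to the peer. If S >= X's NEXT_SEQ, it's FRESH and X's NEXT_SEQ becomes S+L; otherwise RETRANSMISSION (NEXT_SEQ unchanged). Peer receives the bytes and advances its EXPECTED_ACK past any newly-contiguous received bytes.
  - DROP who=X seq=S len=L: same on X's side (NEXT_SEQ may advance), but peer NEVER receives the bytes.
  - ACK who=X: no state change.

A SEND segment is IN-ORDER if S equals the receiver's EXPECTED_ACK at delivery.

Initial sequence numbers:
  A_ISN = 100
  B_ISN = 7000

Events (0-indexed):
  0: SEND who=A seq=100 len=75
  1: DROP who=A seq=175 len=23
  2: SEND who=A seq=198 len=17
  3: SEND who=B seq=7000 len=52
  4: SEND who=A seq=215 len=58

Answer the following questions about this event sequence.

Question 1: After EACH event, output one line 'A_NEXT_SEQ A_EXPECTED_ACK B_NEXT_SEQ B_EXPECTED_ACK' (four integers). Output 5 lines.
175 7000 7000 175
198 7000 7000 175
215 7000 7000 175
215 7052 7052 175
273 7052 7052 175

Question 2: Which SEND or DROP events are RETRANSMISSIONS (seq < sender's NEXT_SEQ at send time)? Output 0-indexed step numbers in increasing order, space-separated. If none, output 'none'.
Step 0: SEND seq=100 -> fresh
Step 1: DROP seq=175 -> fresh
Step 2: SEND seq=198 -> fresh
Step 3: SEND seq=7000 -> fresh
Step 4: SEND seq=215 -> fresh

Answer: none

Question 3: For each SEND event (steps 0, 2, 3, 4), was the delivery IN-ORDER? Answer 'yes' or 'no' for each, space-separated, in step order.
Answer: yes no yes no

Derivation:
Step 0: SEND seq=100 -> in-order
Step 2: SEND seq=198 -> out-of-order
Step 3: SEND seq=7000 -> in-order
Step 4: SEND seq=215 -> out-of-order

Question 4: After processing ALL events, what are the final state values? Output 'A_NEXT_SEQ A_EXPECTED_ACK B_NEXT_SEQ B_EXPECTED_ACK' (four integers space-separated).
After event 0: A_seq=175 A_ack=7000 B_seq=7000 B_ack=175
After event 1: A_seq=198 A_ack=7000 B_seq=7000 B_ack=175
After event 2: A_seq=215 A_ack=7000 B_seq=7000 B_ack=175
After event 3: A_seq=215 A_ack=7052 B_seq=7052 B_ack=175
After event 4: A_seq=273 A_ack=7052 B_seq=7052 B_ack=175

Answer: 273 7052 7052 175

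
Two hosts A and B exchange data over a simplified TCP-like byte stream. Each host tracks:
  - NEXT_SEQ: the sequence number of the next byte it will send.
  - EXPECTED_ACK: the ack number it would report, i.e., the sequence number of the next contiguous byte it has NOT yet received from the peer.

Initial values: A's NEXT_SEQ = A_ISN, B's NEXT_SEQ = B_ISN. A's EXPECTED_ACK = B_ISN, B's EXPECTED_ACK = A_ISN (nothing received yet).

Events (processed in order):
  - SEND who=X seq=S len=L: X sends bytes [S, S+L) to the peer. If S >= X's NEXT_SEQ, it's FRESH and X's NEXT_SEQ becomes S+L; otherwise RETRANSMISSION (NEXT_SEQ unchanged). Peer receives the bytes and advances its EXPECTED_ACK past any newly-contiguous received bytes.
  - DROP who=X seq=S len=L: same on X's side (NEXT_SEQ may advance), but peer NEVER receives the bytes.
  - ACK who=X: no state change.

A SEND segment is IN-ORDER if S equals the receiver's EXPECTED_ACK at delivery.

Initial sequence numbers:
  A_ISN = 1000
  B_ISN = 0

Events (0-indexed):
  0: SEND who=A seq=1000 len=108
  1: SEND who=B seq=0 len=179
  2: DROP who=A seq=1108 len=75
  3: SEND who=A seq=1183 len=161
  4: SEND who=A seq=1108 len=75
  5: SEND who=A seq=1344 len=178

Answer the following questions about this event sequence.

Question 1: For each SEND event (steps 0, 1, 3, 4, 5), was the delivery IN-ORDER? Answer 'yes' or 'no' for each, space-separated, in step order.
Answer: yes yes no yes yes

Derivation:
Step 0: SEND seq=1000 -> in-order
Step 1: SEND seq=0 -> in-order
Step 3: SEND seq=1183 -> out-of-order
Step 4: SEND seq=1108 -> in-order
Step 5: SEND seq=1344 -> in-order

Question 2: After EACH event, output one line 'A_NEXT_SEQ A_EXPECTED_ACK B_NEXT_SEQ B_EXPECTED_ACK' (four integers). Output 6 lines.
1108 0 0 1108
1108 179 179 1108
1183 179 179 1108
1344 179 179 1108
1344 179 179 1344
1522 179 179 1522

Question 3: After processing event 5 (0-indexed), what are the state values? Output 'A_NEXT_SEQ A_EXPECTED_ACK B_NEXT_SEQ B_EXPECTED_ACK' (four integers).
After event 0: A_seq=1108 A_ack=0 B_seq=0 B_ack=1108
After event 1: A_seq=1108 A_ack=179 B_seq=179 B_ack=1108
After event 2: A_seq=1183 A_ack=179 B_seq=179 B_ack=1108
After event 3: A_seq=1344 A_ack=179 B_seq=179 B_ack=1108
After event 4: A_seq=1344 A_ack=179 B_seq=179 B_ack=1344
After event 5: A_seq=1522 A_ack=179 B_seq=179 B_ack=1522

1522 179 179 1522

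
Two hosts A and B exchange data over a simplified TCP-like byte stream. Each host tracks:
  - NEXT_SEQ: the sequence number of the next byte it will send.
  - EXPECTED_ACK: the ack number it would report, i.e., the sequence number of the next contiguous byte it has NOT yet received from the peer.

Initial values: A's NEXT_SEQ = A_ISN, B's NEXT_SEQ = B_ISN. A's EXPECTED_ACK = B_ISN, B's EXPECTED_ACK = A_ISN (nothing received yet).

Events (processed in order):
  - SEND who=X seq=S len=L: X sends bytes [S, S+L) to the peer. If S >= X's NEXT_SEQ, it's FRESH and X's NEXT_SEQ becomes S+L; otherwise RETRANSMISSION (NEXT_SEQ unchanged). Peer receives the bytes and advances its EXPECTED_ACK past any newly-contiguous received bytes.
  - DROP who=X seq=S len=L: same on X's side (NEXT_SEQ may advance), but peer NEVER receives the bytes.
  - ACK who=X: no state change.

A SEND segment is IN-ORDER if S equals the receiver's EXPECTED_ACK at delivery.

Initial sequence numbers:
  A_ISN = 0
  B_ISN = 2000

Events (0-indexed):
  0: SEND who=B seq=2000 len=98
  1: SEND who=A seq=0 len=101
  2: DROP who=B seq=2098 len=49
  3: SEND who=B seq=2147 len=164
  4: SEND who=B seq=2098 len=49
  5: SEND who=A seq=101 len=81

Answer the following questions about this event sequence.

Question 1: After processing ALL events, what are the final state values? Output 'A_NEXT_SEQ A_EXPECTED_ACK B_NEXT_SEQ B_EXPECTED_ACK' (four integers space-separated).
Answer: 182 2311 2311 182

Derivation:
After event 0: A_seq=0 A_ack=2098 B_seq=2098 B_ack=0
After event 1: A_seq=101 A_ack=2098 B_seq=2098 B_ack=101
After event 2: A_seq=101 A_ack=2098 B_seq=2147 B_ack=101
After event 3: A_seq=101 A_ack=2098 B_seq=2311 B_ack=101
After event 4: A_seq=101 A_ack=2311 B_seq=2311 B_ack=101
After event 5: A_seq=182 A_ack=2311 B_seq=2311 B_ack=182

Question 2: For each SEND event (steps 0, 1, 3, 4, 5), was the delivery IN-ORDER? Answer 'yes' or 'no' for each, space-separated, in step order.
Answer: yes yes no yes yes

Derivation:
Step 0: SEND seq=2000 -> in-order
Step 1: SEND seq=0 -> in-order
Step 3: SEND seq=2147 -> out-of-order
Step 4: SEND seq=2098 -> in-order
Step 5: SEND seq=101 -> in-order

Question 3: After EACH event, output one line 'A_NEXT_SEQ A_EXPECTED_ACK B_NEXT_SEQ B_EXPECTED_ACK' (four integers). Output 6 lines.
0 2098 2098 0
101 2098 2098 101
101 2098 2147 101
101 2098 2311 101
101 2311 2311 101
182 2311 2311 182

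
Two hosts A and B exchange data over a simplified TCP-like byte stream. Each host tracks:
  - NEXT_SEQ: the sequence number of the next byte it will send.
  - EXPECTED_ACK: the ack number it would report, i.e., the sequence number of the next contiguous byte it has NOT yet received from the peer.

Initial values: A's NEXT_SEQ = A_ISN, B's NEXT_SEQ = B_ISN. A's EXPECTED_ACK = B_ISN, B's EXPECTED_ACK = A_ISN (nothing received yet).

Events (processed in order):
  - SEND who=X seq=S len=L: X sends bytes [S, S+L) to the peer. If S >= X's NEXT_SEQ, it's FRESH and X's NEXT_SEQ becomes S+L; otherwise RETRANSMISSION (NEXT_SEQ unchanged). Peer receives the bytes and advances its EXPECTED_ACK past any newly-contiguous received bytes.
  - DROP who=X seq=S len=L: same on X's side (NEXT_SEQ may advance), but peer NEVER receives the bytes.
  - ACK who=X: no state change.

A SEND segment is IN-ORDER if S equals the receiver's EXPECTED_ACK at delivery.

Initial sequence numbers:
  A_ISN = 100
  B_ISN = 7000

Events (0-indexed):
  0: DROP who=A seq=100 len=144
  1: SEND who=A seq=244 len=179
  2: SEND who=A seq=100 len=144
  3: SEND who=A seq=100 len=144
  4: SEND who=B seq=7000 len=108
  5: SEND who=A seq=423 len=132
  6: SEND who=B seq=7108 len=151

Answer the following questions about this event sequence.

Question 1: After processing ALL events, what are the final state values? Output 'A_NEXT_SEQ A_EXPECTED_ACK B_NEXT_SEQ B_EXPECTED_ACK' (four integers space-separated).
After event 0: A_seq=244 A_ack=7000 B_seq=7000 B_ack=100
After event 1: A_seq=423 A_ack=7000 B_seq=7000 B_ack=100
After event 2: A_seq=423 A_ack=7000 B_seq=7000 B_ack=423
After event 3: A_seq=423 A_ack=7000 B_seq=7000 B_ack=423
After event 4: A_seq=423 A_ack=7108 B_seq=7108 B_ack=423
After event 5: A_seq=555 A_ack=7108 B_seq=7108 B_ack=555
After event 6: A_seq=555 A_ack=7259 B_seq=7259 B_ack=555

Answer: 555 7259 7259 555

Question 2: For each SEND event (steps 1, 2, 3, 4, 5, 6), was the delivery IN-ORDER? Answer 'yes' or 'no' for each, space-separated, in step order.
Step 1: SEND seq=244 -> out-of-order
Step 2: SEND seq=100 -> in-order
Step 3: SEND seq=100 -> out-of-order
Step 4: SEND seq=7000 -> in-order
Step 5: SEND seq=423 -> in-order
Step 6: SEND seq=7108 -> in-order

Answer: no yes no yes yes yes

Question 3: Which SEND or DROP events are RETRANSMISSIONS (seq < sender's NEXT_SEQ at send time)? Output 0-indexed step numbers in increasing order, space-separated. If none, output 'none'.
Answer: 2 3

Derivation:
Step 0: DROP seq=100 -> fresh
Step 1: SEND seq=244 -> fresh
Step 2: SEND seq=100 -> retransmit
Step 3: SEND seq=100 -> retransmit
Step 4: SEND seq=7000 -> fresh
Step 5: SEND seq=423 -> fresh
Step 6: SEND seq=7108 -> fresh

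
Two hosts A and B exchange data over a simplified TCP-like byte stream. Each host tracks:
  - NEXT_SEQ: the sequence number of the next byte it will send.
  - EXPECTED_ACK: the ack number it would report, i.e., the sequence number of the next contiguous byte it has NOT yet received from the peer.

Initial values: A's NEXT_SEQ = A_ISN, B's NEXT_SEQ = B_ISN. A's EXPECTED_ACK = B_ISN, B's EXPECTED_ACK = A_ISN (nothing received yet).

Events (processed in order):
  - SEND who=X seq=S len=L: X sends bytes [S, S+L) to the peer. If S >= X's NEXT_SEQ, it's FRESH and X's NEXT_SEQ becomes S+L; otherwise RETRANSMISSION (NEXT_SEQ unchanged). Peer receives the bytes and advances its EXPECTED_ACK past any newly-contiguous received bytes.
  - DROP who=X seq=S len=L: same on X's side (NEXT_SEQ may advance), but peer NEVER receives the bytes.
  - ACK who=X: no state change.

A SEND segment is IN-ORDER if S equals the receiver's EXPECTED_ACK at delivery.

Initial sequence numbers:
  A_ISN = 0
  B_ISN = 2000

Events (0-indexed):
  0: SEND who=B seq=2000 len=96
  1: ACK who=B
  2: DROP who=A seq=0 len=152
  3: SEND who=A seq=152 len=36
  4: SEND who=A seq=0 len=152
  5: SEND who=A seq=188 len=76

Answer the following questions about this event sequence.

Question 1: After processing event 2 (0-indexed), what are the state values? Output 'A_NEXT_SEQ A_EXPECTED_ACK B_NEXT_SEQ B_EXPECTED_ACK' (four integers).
After event 0: A_seq=0 A_ack=2096 B_seq=2096 B_ack=0
After event 1: A_seq=0 A_ack=2096 B_seq=2096 B_ack=0
After event 2: A_seq=152 A_ack=2096 B_seq=2096 B_ack=0

152 2096 2096 0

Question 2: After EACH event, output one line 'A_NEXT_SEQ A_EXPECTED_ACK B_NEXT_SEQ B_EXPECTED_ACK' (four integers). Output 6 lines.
0 2096 2096 0
0 2096 2096 0
152 2096 2096 0
188 2096 2096 0
188 2096 2096 188
264 2096 2096 264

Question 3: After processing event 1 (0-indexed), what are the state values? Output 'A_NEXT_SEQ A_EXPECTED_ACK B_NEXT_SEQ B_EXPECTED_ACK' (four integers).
After event 0: A_seq=0 A_ack=2096 B_seq=2096 B_ack=0
After event 1: A_seq=0 A_ack=2096 B_seq=2096 B_ack=0

0 2096 2096 0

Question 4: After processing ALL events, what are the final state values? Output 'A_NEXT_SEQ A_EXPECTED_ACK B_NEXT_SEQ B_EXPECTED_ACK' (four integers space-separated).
After event 0: A_seq=0 A_ack=2096 B_seq=2096 B_ack=0
After event 1: A_seq=0 A_ack=2096 B_seq=2096 B_ack=0
After event 2: A_seq=152 A_ack=2096 B_seq=2096 B_ack=0
After event 3: A_seq=188 A_ack=2096 B_seq=2096 B_ack=0
After event 4: A_seq=188 A_ack=2096 B_seq=2096 B_ack=188
After event 5: A_seq=264 A_ack=2096 B_seq=2096 B_ack=264

Answer: 264 2096 2096 264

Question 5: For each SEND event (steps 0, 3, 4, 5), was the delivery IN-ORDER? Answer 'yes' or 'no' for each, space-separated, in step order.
Step 0: SEND seq=2000 -> in-order
Step 3: SEND seq=152 -> out-of-order
Step 4: SEND seq=0 -> in-order
Step 5: SEND seq=188 -> in-order

Answer: yes no yes yes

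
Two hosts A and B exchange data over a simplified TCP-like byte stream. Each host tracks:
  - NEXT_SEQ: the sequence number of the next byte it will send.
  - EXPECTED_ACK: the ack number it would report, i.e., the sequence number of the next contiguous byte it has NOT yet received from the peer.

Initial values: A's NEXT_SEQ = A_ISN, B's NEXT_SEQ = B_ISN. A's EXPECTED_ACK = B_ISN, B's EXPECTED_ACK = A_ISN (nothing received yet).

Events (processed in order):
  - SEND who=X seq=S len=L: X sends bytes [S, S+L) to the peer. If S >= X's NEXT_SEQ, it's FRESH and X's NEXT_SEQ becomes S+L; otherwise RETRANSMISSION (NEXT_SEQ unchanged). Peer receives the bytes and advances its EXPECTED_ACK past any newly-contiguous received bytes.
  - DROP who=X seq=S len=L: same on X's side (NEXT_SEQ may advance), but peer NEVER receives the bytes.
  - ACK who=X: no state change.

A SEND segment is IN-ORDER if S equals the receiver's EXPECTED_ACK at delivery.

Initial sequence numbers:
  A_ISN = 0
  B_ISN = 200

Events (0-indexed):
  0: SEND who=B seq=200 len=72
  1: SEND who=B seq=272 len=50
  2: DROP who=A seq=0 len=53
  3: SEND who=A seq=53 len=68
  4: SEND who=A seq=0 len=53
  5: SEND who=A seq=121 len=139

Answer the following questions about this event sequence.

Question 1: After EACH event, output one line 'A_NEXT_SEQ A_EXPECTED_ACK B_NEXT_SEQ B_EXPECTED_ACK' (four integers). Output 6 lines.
0 272 272 0
0 322 322 0
53 322 322 0
121 322 322 0
121 322 322 121
260 322 322 260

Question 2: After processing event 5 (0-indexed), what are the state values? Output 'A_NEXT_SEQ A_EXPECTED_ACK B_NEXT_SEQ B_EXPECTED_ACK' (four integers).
After event 0: A_seq=0 A_ack=272 B_seq=272 B_ack=0
After event 1: A_seq=0 A_ack=322 B_seq=322 B_ack=0
After event 2: A_seq=53 A_ack=322 B_seq=322 B_ack=0
After event 3: A_seq=121 A_ack=322 B_seq=322 B_ack=0
After event 4: A_seq=121 A_ack=322 B_seq=322 B_ack=121
After event 5: A_seq=260 A_ack=322 B_seq=322 B_ack=260

260 322 322 260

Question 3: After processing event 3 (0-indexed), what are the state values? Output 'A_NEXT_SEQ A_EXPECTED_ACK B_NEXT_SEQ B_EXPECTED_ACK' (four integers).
After event 0: A_seq=0 A_ack=272 B_seq=272 B_ack=0
After event 1: A_seq=0 A_ack=322 B_seq=322 B_ack=0
After event 2: A_seq=53 A_ack=322 B_seq=322 B_ack=0
After event 3: A_seq=121 A_ack=322 B_seq=322 B_ack=0

121 322 322 0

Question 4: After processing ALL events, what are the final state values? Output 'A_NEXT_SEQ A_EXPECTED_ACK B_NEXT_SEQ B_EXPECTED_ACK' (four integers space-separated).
After event 0: A_seq=0 A_ack=272 B_seq=272 B_ack=0
After event 1: A_seq=0 A_ack=322 B_seq=322 B_ack=0
After event 2: A_seq=53 A_ack=322 B_seq=322 B_ack=0
After event 3: A_seq=121 A_ack=322 B_seq=322 B_ack=0
After event 4: A_seq=121 A_ack=322 B_seq=322 B_ack=121
After event 5: A_seq=260 A_ack=322 B_seq=322 B_ack=260

Answer: 260 322 322 260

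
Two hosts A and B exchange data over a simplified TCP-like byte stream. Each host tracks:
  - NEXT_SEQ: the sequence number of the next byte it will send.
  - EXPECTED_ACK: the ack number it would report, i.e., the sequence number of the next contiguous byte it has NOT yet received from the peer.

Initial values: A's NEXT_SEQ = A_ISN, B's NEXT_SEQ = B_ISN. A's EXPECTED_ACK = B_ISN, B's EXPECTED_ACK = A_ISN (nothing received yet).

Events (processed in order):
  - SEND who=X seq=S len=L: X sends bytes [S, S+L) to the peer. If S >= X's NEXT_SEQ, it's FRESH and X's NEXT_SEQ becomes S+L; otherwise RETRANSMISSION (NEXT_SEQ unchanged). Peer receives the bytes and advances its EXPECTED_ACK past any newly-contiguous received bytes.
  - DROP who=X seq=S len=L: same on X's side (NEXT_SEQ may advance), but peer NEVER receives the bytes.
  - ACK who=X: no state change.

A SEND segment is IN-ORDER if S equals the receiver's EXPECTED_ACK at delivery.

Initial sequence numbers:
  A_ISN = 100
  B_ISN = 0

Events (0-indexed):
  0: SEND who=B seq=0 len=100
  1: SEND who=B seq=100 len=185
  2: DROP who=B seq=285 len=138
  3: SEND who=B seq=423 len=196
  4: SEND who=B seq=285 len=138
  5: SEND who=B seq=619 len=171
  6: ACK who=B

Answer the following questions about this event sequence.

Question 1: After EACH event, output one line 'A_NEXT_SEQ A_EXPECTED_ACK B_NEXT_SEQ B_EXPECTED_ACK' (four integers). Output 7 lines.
100 100 100 100
100 285 285 100
100 285 423 100
100 285 619 100
100 619 619 100
100 790 790 100
100 790 790 100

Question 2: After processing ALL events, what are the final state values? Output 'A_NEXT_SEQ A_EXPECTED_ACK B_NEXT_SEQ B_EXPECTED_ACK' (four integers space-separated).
Answer: 100 790 790 100

Derivation:
After event 0: A_seq=100 A_ack=100 B_seq=100 B_ack=100
After event 1: A_seq=100 A_ack=285 B_seq=285 B_ack=100
After event 2: A_seq=100 A_ack=285 B_seq=423 B_ack=100
After event 3: A_seq=100 A_ack=285 B_seq=619 B_ack=100
After event 4: A_seq=100 A_ack=619 B_seq=619 B_ack=100
After event 5: A_seq=100 A_ack=790 B_seq=790 B_ack=100
After event 6: A_seq=100 A_ack=790 B_seq=790 B_ack=100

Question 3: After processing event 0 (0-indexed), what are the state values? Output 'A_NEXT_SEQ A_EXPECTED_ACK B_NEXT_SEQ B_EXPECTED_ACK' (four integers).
After event 0: A_seq=100 A_ack=100 B_seq=100 B_ack=100

100 100 100 100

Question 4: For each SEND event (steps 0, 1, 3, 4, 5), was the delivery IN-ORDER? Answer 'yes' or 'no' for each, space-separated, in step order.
Step 0: SEND seq=0 -> in-order
Step 1: SEND seq=100 -> in-order
Step 3: SEND seq=423 -> out-of-order
Step 4: SEND seq=285 -> in-order
Step 5: SEND seq=619 -> in-order

Answer: yes yes no yes yes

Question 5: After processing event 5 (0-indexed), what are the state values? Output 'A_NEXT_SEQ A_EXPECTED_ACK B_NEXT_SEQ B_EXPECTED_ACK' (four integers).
After event 0: A_seq=100 A_ack=100 B_seq=100 B_ack=100
After event 1: A_seq=100 A_ack=285 B_seq=285 B_ack=100
After event 2: A_seq=100 A_ack=285 B_seq=423 B_ack=100
After event 3: A_seq=100 A_ack=285 B_seq=619 B_ack=100
After event 4: A_seq=100 A_ack=619 B_seq=619 B_ack=100
After event 5: A_seq=100 A_ack=790 B_seq=790 B_ack=100

100 790 790 100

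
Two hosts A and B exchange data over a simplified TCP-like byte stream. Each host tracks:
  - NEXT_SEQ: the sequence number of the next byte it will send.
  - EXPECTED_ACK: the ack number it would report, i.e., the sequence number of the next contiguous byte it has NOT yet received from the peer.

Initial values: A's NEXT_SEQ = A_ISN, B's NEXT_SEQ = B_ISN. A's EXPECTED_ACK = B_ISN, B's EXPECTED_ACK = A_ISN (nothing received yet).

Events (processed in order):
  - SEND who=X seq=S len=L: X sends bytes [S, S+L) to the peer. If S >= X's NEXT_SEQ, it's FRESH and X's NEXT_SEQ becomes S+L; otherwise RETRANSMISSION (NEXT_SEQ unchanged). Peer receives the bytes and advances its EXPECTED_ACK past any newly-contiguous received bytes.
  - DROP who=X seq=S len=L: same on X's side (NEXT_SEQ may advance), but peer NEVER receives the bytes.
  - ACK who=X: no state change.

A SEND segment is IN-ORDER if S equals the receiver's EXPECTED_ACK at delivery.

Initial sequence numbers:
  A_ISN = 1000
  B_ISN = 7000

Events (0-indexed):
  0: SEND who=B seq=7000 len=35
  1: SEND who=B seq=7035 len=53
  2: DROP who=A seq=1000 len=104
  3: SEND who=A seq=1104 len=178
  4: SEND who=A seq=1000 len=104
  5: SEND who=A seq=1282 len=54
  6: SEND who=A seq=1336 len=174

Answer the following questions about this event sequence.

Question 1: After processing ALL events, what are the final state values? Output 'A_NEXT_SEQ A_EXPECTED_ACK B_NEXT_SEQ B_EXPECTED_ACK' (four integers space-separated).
Answer: 1510 7088 7088 1510

Derivation:
After event 0: A_seq=1000 A_ack=7035 B_seq=7035 B_ack=1000
After event 1: A_seq=1000 A_ack=7088 B_seq=7088 B_ack=1000
After event 2: A_seq=1104 A_ack=7088 B_seq=7088 B_ack=1000
After event 3: A_seq=1282 A_ack=7088 B_seq=7088 B_ack=1000
After event 4: A_seq=1282 A_ack=7088 B_seq=7088 B_ack=1282
After event 5: A_seq=1336 A_ack=7088 B_seq=7088 B_ack=1336
After event 6: A_seq=1510 A_ack=7088 B_seq=7088 B_ack=1510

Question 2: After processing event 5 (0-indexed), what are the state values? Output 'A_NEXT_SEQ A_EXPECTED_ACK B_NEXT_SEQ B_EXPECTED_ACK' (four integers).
After event 0: A_seq=1000 A_ack=7035 B_seq=7035 B_ack=1000
After event 1: A_seq=1000 A_ack=7088 B_seq=7088 B_ack=1000
After event 2: A_seq=1104 A_ack=7088 B_seq=7088 B_ack=1000
After event 3: A_seq=1282 A_ack=7088 B_seq=7088 B_ack=1000
After event 4: A_seq=1282 A_ack=7088 B_seq=7088 B_ack=1282
After event 5: A_seq=1336 A_ack=7088 B_seq=7088 B_ack=1336

1336 7088 7088 1336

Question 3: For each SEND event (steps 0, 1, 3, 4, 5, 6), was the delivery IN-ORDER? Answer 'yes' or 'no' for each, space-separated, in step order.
Step 0: SEND seq=7000 -> in-order
Step 1: SEND seq=7035 -> in-order
Step 3: SEND seq=1104 -> out-of-order
Step 4: SEND seq=1000 -> in-order
Step 5: SEND seq=1282 -> in-order
Step 6: SEND seq=1336 -> in-order

Answer: yes yes no yes yes yes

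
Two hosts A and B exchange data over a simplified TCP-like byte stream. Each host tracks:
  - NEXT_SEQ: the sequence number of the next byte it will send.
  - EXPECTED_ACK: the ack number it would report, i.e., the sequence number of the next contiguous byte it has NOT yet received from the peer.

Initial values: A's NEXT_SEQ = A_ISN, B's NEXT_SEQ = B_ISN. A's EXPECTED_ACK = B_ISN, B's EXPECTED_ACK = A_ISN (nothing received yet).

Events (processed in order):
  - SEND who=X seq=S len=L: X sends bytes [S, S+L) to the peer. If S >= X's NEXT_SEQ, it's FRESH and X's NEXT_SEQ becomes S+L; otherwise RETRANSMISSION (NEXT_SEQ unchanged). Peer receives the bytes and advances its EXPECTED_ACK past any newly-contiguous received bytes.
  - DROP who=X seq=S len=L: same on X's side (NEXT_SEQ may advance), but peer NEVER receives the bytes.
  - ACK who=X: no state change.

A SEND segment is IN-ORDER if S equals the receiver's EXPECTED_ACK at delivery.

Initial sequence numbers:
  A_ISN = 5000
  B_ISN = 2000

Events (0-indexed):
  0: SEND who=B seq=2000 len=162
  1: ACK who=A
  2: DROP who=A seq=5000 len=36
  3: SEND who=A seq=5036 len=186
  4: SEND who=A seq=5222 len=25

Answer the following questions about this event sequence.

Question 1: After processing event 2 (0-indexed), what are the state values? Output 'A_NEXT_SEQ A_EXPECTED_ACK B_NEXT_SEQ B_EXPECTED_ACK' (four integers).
After event 0: A_seq=5000 A_ack=2162 B_seq=2162 B_ack=5000
After event 1: A_seq=5000 A_ack=2162 B_seq=2162 B_ack=5000
After event 2: A_seq=5036 A_ack=2162 B_seq=2162 B_ack=5000

5036 2162 2162 5000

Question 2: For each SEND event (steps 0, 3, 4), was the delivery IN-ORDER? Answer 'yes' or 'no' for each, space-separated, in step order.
Step 0: SEND seq=2000 -> in-order
Step 3: SEND seq=5036 -> out-of-order
Step 4: SEND seq=5222 -> out-of-order

Answer: yes no no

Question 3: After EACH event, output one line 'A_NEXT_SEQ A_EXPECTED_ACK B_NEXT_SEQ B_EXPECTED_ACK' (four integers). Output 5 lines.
5000 2162 2162 5000
5000 2162 2162 5000
5036 2162 2162 5000
5222 2162 2162 5000
5247 2162 2162 5000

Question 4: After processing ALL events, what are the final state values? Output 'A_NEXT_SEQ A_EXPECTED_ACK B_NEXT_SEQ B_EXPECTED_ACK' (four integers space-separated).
Answer: 5247 2162 2162 5000

Derivation:
After event 0: A_seq=5000 A_ack=2162 B_seq=2162 B_ack=5000
After event 1: A_seq=5000 A_ack=2162 B_seq=2162 B_ack=5000
After event 2: A_seq=5036 A_ack=2162 B_seq=2162 B_ack=5000
After event 3: A_seq=5222 A_ack=2162 B_seq=2162 B_ack=5000
After event 4: A_seq=5247 A_ack=2162 B_seq=2162 B_ack=5000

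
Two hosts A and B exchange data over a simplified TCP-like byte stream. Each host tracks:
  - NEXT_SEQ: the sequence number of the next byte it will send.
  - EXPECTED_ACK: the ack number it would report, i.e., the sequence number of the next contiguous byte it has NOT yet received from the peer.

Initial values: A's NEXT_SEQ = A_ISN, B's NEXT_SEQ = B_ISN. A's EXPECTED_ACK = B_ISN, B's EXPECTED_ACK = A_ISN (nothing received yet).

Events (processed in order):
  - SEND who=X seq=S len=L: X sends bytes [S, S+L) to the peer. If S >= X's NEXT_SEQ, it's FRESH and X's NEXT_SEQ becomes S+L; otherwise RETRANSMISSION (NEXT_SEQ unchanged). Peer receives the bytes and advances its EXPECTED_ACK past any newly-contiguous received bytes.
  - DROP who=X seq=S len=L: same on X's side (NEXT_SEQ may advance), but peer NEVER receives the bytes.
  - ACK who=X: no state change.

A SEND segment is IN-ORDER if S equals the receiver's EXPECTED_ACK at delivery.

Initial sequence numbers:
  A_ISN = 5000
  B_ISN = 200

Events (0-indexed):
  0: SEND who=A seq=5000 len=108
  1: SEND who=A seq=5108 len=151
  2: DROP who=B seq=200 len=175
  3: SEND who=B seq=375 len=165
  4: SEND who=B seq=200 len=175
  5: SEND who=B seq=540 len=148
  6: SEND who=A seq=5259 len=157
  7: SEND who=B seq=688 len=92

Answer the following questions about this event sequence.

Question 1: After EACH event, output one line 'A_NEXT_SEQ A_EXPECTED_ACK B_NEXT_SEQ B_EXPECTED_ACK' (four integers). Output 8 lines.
5108 200 200 5108
5259 200 200 5259
5259 200 375 5259
5259 200 540 5259
5259 540 540 5259
5259 688 688 5259
5416 688 688 5416
5416 780 780 5416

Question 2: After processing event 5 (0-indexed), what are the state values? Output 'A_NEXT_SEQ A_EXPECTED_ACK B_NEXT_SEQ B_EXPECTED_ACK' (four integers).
After event 0: A_seq=5108 A_ack=200 B_seq=200 B_ack=5108
After event 1: A_seq=5259 A_ack=200 B_seq=200 B_ack=5259
After event 2: A_seq=5259 A_ack=200 B_seq=375 B_ack=5259
After event 3: A_seq=5259 A_ack=200 B_seq=540 B_ack=5259
After event 4: A_seq=5259 A_ack=540 B_seq=540 B_ack=5259
After event 5: A_seq=5259 A_ack=688 B_seq=688 B_ack=5259

5259 688 688 5259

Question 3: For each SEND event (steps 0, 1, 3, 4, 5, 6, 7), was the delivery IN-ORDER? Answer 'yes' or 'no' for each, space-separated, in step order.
Step 0: SEND seq=5000 -> in-order
Step 1: SEND seq=5108 -> in-order
Step 3: SEND seq=375 -> out-of-order
Step 4: SEND seq=200 -> in-order
Step 5: SEND seq=540 -> in-order
Step 6: SEND seq=5259 -> in-order
Step 7: SEND seq=688 -> in-order

Answer: yes yes no yes yes yes yes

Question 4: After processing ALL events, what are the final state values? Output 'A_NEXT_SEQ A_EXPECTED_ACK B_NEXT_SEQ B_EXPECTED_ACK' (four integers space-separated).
After event 0: A_seq=5108 A_ack=200 B_seq=200 B_ack=5108
After event 1: A_seq=5259 A_ack=200 B_seq=200 B_ack=5259
After event 2: A_seq=5259 A_ack=200 B_seq=375 B_ack=5259
After event 3: A_seq=5259 A_ack=200 B_seq=540 B_ack=5259
After event 4: A_seq=5259 A_ack=540 B_seq=540 B_ack=5259
After event 5: A_seq=5259 A_ack=688 B_seq=688 B_ack=5259
After event 6: A_seq=5416 A_ack=688 B_seq=688 B_ack=5416
After event 7: A_seq=5416 A_ack=780 B_seq=780 B_ack=5416

Answer: 5416 780 780 5416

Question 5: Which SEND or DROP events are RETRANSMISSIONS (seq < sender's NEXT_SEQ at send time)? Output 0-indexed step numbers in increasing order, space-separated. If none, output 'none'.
Step 0: SEND seq=5000 -> fresh
Step 1: SEND seq=5108 -> fresh
Step 2: DROP seq=200 -> fresh
Step 3: SEND seq=375 -> fresh
Step 4: SEND seq=200 -> retransmit
Step 5: SEND seq=540 -> fresh
Step 6: SEND seq=5259 -> fresh
Step 7: SEND seq=688 -> fresh

Answer: 4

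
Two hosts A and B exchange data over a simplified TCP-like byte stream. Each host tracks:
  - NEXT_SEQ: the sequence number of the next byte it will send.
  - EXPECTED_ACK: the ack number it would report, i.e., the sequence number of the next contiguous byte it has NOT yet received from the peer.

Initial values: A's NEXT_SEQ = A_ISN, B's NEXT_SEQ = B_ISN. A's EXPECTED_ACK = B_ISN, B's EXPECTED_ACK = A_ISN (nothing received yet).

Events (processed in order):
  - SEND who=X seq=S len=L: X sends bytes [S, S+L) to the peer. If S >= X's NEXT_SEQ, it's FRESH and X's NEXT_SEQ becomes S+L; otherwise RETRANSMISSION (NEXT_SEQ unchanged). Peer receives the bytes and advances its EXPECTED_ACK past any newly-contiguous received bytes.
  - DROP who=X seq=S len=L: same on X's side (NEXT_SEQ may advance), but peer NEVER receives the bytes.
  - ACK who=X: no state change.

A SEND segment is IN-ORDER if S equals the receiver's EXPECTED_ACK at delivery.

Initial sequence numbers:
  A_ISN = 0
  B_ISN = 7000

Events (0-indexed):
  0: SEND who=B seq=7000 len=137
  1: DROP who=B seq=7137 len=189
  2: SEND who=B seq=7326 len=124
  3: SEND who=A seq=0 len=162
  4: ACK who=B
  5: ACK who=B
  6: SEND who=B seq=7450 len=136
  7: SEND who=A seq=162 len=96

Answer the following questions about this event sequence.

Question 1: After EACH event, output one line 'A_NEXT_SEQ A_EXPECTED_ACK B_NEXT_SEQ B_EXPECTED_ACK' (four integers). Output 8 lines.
0 7137 7137 0
0 7137 7326 0
0 7137 7450 0
162 7137 7450 162
162 7137 7450 162
162 7137 7450 162
162 7137 7586 162
258 7137 7586 258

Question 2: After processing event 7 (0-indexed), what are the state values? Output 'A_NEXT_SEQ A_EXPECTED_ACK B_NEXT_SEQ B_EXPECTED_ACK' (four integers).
After event 0: A_seq=0 A_ack=7137 B_seq=7137 B_ack=0
After event 1: A_seq=0 A_ack=7137 B_seq=7326 B_ack=0
After event 2: A_seq=0 A_ack=7137 B_seq=7450 B_ack=0
After event 3: A_seq=162 A_ack=7137 B_seq=7450 B_ack=162
After event 4: A_seq=162 A_ack=7137 B_seq=7450 B_ack=162
After event 5: A_seq=162 A_ack=7137 B_seq=7450 B_ack=162
After event 6: A_seq=162 A_ack=7137 B_seq=7586 B_ack=162
After event 7: A_seq=258 A_ack=7137 B_seq=7586 B_ack=258

258 7137 7586 258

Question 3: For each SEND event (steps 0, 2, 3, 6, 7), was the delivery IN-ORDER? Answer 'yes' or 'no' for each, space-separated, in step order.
Step 0: SEND seq=7000 -> in-order
Step 2: SEND seq=7326 -> out-of-order
Step 3: SEND seq=0 -> in-order
Step 6: SEND seq=7450 -> out-of-order
Step 7: SEND seq=162 -> in-order

Answer: yes no yes no yes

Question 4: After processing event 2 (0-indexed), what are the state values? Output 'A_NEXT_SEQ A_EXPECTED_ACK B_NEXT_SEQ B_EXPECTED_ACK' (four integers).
After event 0: A_seq=0 A_ack=7137 B_seq=7137 B_ack=0
After event 1: A_seq=0 A_ack=7137 B_seq=7326 B_ack=0
After event 2: A_seq=0 A_ack=7137 B_seq=7450 B_ack=0

0 7137 7450 0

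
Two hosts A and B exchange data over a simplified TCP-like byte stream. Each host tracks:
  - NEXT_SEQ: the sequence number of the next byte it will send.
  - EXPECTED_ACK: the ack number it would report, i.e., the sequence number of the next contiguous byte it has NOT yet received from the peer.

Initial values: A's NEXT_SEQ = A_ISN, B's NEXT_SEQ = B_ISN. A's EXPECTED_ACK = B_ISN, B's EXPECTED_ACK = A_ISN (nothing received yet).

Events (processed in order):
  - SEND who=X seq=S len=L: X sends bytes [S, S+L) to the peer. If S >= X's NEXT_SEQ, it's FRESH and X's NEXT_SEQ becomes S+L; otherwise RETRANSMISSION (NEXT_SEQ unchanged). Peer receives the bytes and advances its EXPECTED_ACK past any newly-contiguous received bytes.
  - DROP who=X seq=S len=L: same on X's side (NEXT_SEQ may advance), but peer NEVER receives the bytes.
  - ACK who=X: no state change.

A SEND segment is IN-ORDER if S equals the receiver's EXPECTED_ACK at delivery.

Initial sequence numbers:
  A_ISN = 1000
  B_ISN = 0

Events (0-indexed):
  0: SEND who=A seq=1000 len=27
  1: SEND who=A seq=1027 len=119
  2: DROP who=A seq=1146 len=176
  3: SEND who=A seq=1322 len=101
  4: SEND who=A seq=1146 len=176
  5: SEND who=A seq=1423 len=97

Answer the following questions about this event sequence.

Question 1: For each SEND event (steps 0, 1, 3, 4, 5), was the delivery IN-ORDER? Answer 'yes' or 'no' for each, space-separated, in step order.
Step 0: SEND seq=1000 -> in-order
Step 1: SEND seq=1027 -> in-order
Step 3: SEND seq=1322 -> out-of-order
Step 4: SEND seq=1146 -> in-order
Step 5: SEND seq=1423 -> in-order

Answer: yes yes no yes yes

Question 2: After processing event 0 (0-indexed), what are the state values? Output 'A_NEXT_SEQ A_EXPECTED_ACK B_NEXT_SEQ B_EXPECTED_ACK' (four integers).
After event 0: A_seq=1027 A_ack=0 B_seq=0 B_ack=1027

1027 0 0 1027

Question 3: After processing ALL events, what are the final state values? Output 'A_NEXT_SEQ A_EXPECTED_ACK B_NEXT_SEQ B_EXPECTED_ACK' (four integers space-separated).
After event 0: A_seq=1027 A_ack=0 B_seq=0 B_ack=1027
After event 1: A_seq=1146 A_ack=0 B_seq=0 B_ack=1146
After event 2: A_seq=1322 A_ack=0 B_seq=0 B_ack=1146
After event 3: A_seq=1423 A_ack=0 B_seq=0 B_ack=1146
After event 4: A_seq=1423 A_ack=0 B_seq=0 B_ack=1423
After event 5: A_seq=1520 A_ack=0 B_seq=0 B_ack=1520

Answer: 1520 0 0 1520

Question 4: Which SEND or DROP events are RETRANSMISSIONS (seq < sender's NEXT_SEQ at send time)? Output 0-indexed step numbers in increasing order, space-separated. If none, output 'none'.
Step 0: SEND seq=1000 -> fresh
Step 1: SEND seq=1027 -> fresh
Step 2: DROP seq=1146 -> fresh
Step 3: SEND seq=1322 -> fresh
Step 4: SEND seq=1146 -> retransmit
Step 5: SEND seq=1423 -> fresh

Answer: 4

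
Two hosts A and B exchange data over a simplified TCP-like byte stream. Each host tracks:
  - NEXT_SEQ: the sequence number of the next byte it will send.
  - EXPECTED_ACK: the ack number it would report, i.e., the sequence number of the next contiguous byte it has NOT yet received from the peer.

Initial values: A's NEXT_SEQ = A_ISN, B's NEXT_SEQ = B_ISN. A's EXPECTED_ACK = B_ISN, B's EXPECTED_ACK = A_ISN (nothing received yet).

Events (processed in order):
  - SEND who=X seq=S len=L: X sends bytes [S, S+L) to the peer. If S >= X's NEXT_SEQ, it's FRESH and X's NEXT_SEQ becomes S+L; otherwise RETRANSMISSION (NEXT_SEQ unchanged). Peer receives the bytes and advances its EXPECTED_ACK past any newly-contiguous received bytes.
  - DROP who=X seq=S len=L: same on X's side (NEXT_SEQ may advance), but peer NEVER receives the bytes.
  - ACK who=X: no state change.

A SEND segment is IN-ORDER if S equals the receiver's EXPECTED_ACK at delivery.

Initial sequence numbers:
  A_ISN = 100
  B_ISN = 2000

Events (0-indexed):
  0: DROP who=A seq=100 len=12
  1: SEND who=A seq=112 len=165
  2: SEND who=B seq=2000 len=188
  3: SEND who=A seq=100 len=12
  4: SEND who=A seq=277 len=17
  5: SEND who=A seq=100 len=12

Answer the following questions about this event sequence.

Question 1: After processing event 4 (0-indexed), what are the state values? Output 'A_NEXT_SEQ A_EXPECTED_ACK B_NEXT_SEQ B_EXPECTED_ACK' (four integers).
After event 0: A_seq=112 A_ack=2000 B_seq=2000 B_ack=100
After event 1: A_seq=277 A_ack=2000 B_seq=2000 B_ack=100
After event 2: A_seq=277 A_ack=2188 B_seq=2188 B_ack=100
After event 3: A_seq=277 A_ack=2188 B_seq=2188 B_ack=277
After event 4: A_seq=294 A_ack=2188 B_seq=2188 B_ack=294

294 2188 2188 294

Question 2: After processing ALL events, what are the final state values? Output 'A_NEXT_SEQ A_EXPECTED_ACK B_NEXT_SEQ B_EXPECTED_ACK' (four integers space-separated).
After event 0: A_seq=112 A_ack=2000 B_seq=2000 B_ack=100
After event 1: A_seq=277 A_ack=2000 B_seq=2000 B_ack=100
After event 2: A_seq=277 A_ack=2188 B_seq=2188 B_ack=100
After event 3: A_seq=277 A_ack=2188 B_seq=2188 B_ack=277
After event 4: A_seq=294 A_ack=2188 B_seq=2188 B_ack=294
After event 5: A_seq=294 A_ack=2188 B_seq=2188 B_ack=294

Answer: 294 2188 2188 294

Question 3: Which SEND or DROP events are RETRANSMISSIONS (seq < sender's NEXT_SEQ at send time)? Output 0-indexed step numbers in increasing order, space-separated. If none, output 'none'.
Answer: 3 5

Derivation:
Step 0: DROP seq=100 -> fresh
Step 1: SEND seq=112 -> fresh
Step 2: SEND seq=2000 -> fresh
Step 3: SEND seq=100 -> retransmit
Step 4: SEND seq=277 -> fresh
Step 5: SEND seq=100 -> retransmit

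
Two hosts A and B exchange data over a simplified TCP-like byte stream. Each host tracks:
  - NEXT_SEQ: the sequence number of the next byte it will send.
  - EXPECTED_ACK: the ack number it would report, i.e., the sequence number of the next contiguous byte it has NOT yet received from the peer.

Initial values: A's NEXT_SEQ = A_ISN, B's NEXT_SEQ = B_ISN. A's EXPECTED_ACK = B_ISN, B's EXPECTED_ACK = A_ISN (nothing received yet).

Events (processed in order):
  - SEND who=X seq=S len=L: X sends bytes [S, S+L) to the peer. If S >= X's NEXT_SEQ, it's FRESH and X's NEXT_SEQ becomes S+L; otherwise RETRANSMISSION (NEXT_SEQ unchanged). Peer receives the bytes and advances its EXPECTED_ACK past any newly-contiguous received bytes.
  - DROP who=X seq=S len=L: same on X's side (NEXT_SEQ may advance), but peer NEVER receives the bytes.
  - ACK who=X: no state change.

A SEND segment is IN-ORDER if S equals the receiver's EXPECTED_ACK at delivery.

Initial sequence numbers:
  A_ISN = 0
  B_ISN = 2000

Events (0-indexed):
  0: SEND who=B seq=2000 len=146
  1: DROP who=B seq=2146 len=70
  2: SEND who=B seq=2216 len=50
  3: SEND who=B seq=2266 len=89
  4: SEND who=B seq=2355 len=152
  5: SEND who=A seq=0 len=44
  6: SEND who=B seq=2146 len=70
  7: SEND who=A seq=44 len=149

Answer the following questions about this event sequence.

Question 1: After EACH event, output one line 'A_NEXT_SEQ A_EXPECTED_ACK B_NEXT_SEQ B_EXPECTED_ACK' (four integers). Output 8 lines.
0 2146 2146 0
0 2146 2216 0
0 2146 2266 0
0 2146 2355 0
0 2146 2507 0
44 2146 2507 44
44 2507 2507 44
193 2507 2507 193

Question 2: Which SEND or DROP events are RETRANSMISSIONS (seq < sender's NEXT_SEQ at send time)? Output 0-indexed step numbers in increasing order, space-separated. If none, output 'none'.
Answer: 6

Derivation:
Step 0: SEND seq=2000 -> fresh
Step 1: DROP seq=2146 -> fresh
Step 2: SEND seq=2216 -> fresh
Step 3: SEND seq=2266 -> fresh
Step 4: SEND seq=2355 -> fresh
Step 5: SEND seq=0 -> fresh
Step 6: SEND seq=2146 -> retransmit
Step 7: SEND seq=44 -> fresh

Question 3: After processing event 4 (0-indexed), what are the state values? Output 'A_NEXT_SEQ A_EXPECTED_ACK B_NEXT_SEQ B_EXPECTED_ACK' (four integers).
After event 0: A_seq=0 A_ack=2146 B_seq=2146 B_ack=0
After event 1: A_seq=0 A_ack=2146 B_seq=2216 B_ack=0
After event 2: A_seq=0 A_ack=2146 B_seq=2266 B_ack=0
After event 3: A_seq=0 A_ack=2146 B_seq=2355 B_ack=0
After event 4: A_seq=0 A_ack=2146 B_seq=2507 B_ack=0

0 2146 2507 0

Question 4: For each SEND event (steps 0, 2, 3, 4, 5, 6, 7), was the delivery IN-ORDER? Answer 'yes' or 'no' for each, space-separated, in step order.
Step 0: SEND seq=2000 -> in-order
Step 2: SEND seq=2216 -> out-of-order
Step 3: SEND seq=2266 -> out-of-order
Step 4: SEND seq=2355 -> out-of-order
Step 5: SEND seq=0 -> in-order
Step 6: SEND seq=2146 -> in-order
Step 7: SEND seq=44 -> in-order

Answer: yes no no no yes yes yes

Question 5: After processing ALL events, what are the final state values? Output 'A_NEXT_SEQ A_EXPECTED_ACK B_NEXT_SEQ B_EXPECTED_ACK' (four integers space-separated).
After event 0: A_seq=0 A_ack=2146 B_seq=2146 B_ack=0
After event 1: A_seq=0 A_ack=2146 B_seq=2216 B_ack=0
After event 2: A_seq=0 A_ack=2146 B_seq=2266 B_ack=0
After event 3: A_seq=0 A_ack=2146 B_seq=2355 B_ack=0
After event 4: A_seq=0 A_ack=2146 B_seq=2507 B_ack=0
After event 5: A_seq=44 A_ack=2146 B_seq=2507 B_ack=44
After event 6: A_seq=44 A_ack=2507 B_seq=2507 B_ack=44
After event 7: A_seq=193 A_ack=2507 B_seq=2507 B_ack=193

Answer: 193 2507 2507 193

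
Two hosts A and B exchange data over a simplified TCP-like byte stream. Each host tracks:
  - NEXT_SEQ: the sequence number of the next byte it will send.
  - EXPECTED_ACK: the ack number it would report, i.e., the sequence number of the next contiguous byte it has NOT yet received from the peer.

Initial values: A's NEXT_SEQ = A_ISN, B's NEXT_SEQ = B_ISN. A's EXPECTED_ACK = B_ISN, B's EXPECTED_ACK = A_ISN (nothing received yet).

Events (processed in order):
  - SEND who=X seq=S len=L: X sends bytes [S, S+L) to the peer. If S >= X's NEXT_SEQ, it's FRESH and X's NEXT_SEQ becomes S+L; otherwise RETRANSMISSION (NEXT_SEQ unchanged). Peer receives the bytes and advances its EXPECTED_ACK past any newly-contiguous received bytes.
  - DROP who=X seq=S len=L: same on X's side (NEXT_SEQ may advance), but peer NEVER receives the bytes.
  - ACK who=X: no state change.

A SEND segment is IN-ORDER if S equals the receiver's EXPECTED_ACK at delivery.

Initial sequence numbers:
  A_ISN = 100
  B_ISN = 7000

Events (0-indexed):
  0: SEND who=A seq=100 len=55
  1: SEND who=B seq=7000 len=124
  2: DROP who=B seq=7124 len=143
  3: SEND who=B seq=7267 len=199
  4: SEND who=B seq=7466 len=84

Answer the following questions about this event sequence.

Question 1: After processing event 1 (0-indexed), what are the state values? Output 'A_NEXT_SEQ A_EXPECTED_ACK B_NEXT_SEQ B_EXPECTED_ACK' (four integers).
After event 0: A_seq=155 A_ack=7000 B_seq=7000 B_ack=155
After event 1: A_seq=155 A_ack=7124 B_seq=7124 B_ack=155

155 7124 7124 155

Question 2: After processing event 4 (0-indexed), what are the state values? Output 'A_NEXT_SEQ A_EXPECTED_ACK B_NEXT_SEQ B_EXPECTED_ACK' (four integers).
After event 0: A_seq=155 A_ack=7000 B_seq=7000 B_ack=155
After event 1: A_seq=155 A_ack=7124 B_seq=7124 B_ack=155
After event 2: A_seq=155 A_ack=7124 B_seq=7267 B_ack=155
After event 3: A_seq=155 A_ack=7124 B_seq=7466 B_ack=155
After event 4: A_seq=155 A_ack=7124 B_seq=7550 B_ack=155

155 7124 7550 155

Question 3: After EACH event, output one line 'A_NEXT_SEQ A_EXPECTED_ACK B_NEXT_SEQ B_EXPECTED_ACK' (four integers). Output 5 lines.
155 7000 7000 155
155 7124 7124 155
155 7124 7267 155
155 7124 7466 155
155 7124 7550 155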